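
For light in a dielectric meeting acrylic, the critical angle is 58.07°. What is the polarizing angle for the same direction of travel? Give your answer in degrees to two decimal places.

sin θ_c = n₂/n₁, so n₂/n₁ = sin 58.07° = 0.8487.
Brewster: tan θ_B = n₂/n₁ = 0.8487.
θ_B = arctan(0.8487) = 40.32°.

θ_B ≈ 40.32°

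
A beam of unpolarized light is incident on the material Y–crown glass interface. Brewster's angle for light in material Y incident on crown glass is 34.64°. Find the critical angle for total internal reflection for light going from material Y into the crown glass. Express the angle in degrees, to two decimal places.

θ_c ≈ 43.70°

n₂/n₁ = tan 34.64° = 0.6909; the critical angle satisfies sin θ_c = n₂/n₁.
θ_c = arcsin(0.6909) = 43.70°.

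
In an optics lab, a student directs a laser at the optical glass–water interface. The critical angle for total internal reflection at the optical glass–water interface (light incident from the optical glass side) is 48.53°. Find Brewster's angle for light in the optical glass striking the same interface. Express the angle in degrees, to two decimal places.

At the critical angle sin θ_c = n₂/n₁, giving n₂/n₁ = sin 48.53° = 0.7493.
Then tan θ_B = n₂/n₁ = 0.7493, so θ_B = arctan 0.7493 = 36.84°.

θ_B ≈ 36.84°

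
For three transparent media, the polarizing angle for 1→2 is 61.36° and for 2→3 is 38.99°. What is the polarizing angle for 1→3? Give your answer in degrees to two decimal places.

tan θ_B(1→2) = n₂/n₁ = tan 61.36° = 1.8311.
tan θ_B(2→3) = n₃/n₂ = tan 38.99° = 0.8095.
Multiplying, n₃/n₁ = 1.8311 × 0.8095 = 1.4823, and θ_B(1→3) = arctan 1.4823 = 55.99°.

θ_B ≈ 55.99°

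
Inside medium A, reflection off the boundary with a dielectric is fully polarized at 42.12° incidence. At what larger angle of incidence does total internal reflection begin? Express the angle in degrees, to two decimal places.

tan θ_B = n₂/n₁ = tan 42.12° = 0.9042.
Total internal reflection: sin θ_c = n₂/n₁ = 0.9042.
θ_c = arcsin(0.9042) = 64.72°.

θ_c ≈ 64.72°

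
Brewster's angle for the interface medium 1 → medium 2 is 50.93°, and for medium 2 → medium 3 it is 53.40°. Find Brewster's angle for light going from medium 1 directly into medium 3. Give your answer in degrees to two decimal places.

tan θ_B(1→2) = n₂/n₁ = tan 50.93° = 1.2318.
tan θ_B(2→3) = n₃/n₂ = tan 53.40° = 1.3465.
So n₃/n₁ = (n₂/n₁)(n₃/n₂) = 1.2318 × 1.3465 = 1.6586.
θ_B(1→3) = arctan(1.6586) = 58.91°.

θ_B ≈ 58.91°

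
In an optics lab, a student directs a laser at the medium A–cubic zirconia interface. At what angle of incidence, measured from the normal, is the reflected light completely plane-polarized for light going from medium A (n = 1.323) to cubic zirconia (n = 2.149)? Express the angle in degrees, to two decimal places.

Brewster's condition: tan θ_B = n₂/n₁ = 2.149/1.323 = 1.6243.
θ_B = arctan(1.6243) = 58.38°.

θ_B ≈ 58.38°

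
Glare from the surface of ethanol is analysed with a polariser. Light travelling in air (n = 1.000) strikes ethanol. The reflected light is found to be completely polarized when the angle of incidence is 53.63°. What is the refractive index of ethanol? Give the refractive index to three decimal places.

Full polarization of the reflected beam means tan θ_B = n₂/n₁, where n₁ is the incident medium (air).
n₂ = n₁ tan θ_B = 1.000 × tan 53.63° = 1.358.

n ≈ 1.358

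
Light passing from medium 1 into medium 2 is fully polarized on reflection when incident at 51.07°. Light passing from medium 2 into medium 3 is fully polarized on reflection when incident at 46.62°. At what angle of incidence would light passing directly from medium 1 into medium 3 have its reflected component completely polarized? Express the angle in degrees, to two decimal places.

θ_B ≈ 52.64°

n₂/n₁ = tan 51.07° = 1.2380 and n₃/n₂ = tan 46.62° = 1.0582.
So n₃/n₁ = (n₂/n₁)(n₃/n₂) = 1.2380 × 1.0582 = 1.3100.
θ_B(1→3) = arctan(1.3100) = 52.64°.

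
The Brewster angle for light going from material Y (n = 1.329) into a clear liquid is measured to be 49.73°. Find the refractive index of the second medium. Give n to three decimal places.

Brewster's law: tan θ_B = n₂/n₁ (light incident in material Y, refracted into a clear liquid).
n₂ = n₁ tan θ_B = 1.329 × tan 49.73° = 1.569.

n ≈ 1.569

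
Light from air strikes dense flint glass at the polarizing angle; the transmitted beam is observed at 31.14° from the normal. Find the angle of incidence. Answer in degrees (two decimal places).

At Brewster's angle the reflected and refracted rays are perpendicular, so θ_B + θ_t = 90°.
θ_B = 90° − 31.14° = 58.86°.

θ_B ≈ 58.86°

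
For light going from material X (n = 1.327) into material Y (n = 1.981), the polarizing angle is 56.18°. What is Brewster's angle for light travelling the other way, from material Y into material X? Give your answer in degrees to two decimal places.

θ_B' ≈ 33.82°

The two Brewster angles are complementary: θ_B' = 90° − θ_B = 90° − 56.18° = 33.82°.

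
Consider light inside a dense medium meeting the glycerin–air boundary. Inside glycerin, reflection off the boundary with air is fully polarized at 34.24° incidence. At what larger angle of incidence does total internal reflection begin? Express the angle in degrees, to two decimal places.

tan θ_B = n₂/n₁ = tan 34.24° = 0.6806.
Total internal reflection: sin θ_c = n₂/n₁ = 0.6806.
θ_c = arcsin(0.6806) = 42.89°.

θ_c ≈ 42.89°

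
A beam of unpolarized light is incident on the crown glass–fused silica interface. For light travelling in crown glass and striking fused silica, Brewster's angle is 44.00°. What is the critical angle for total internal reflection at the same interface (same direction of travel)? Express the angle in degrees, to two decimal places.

θ_c ≈ 74.95°

tan θ_B = n₂/n₁ = tan 44.00° = 0.9657.
Total internal reflection: sin θ_c = n₂/n₁ = 0.9657.
θ_c = arcsin(0.9657) = 74.95°.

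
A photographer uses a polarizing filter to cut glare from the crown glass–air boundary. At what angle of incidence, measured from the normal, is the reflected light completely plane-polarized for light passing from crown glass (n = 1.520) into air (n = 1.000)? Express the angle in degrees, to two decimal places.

θ_B ≈ 33.34°

Here n₂/n₁ = 1.000/1.520 = 0.6579, and Brewster's law gives tan θ_B = n₂/n₁. Taking the arctangent, θ_B = 33.34°.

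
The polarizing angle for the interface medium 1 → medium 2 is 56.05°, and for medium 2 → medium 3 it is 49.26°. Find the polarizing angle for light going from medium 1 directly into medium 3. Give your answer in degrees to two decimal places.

θ_B ≈ 59.89°

tan θ_B(1→2) = n₂/n₁ = tan 56.05° = 1.4854.
tan θ_B(2→3) = n₃/n₂ = tan 49.26° = 1.1610.
n₃/n₁ = 1.7244. Then tan θ_B(1→3) = n₃/n₁, so θ_B(1→3) = arctan(1.7244) = 59.89°.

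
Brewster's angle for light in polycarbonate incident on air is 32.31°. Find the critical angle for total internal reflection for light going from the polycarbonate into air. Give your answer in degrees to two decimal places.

θ_c ≈ 39.23°

From Brewster, n₂/n₁ = tan θ_B = tan 32.31° = 0.6324.
Then sin θ_c = n₂/n₁ = 0.6324, so θ_c = arcsin 0.6324 = 39.23°.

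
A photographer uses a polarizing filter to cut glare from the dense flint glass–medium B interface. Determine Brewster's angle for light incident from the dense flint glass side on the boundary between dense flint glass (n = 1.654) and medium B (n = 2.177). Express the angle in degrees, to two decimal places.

θ_B ≈ 52.77°

Brewster's condition: tan θ_B = n₂/n₁ = 2.177/1.654 = 1.3162.
So θ_B = arctan 1.3162 = 52.77°.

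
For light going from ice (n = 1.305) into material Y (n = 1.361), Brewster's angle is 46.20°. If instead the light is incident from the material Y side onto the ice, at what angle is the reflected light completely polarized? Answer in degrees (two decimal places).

θ_B' ≈ 43.80°

tan θ_B' = n₁/n₂ = 1/tan θ_B, so θ_B' = 90° − θ_B.
θ_B' = 90° − 46.20° = 43.80°.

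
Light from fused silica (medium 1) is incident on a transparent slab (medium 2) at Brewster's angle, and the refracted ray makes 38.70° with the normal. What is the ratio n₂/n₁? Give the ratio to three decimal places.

θ_B + θ_t = 90°, so θ_B = 90° − 38.70° = 51.30°.
tan θ_B = n₂/n₁, so n₂/n₁ = tan 51.30° = 1.248.

n₂/n₁ ≈ 1.248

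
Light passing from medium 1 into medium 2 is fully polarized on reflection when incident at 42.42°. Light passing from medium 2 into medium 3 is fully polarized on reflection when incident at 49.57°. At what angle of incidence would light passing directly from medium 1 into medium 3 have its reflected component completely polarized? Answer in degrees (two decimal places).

θ_B ≈ 47.00°

tan θ_B(1→2) = n₂/n₁ = tan 42.42° = 0.9138.
tan θ_B(2→3) = n₃/n₂ = tan 49.57° = 1.1738.
n₃/n₁ = 1.0725. Then tan θ_B(1→3) = n₃/n₁, so θ_B(1→3) = arctan(1.0725) = 47.00°.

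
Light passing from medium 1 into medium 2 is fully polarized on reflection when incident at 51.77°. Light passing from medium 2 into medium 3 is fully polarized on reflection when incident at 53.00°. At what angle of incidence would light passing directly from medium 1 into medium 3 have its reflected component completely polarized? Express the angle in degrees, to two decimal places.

tan θ_B(1→2) = n₂/n₁ = tan 51.77° = 1.2694.
tan θ_B(2→3) = n₃/n₂ = tan 53.00° = 1.3270.
n₃/n₁ = 1.6846. Then tan θ_B(1→3) = n₃/n₁, so θ_B(1→3) = arctan(1.6846) = 59.31°.

θ_B ≈ 59.31°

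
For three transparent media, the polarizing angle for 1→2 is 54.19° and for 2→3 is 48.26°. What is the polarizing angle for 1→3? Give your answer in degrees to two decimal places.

θ_B ≈ 57.23°

tan θ_B(1→2) = n₂/n₁ = tan 54.19° = 1.3860.
tan θ_B(2→3) = n₃/n₂ = tan 48.26° = 1.1208.
So n₃/n₁ = (n₂/n₁)(n₃/n₂) = 1.3860 × 1.1208 = 1.5535.
θ_B(1→3) = arctan(1.5535) = 57.23°.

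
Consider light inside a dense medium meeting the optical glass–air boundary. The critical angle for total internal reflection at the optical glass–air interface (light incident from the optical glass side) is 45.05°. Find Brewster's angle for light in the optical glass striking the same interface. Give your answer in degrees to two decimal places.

n₂/n₁ = sin θ_c = sin 45.05° = 0.7077.
tan θ_B equals the same ratio, so θ_B = arctan(0.7077) = 35.29°.

θ_B ≈ 35.29°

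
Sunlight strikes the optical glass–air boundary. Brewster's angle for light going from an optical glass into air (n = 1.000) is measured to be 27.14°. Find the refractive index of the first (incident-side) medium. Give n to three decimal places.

n ≈ 1.951

At Brewster's angle, tan θ_B = n₂/n₁ with n₁ on the incident side (an optical glass) and n₂ on the transmitted side (air).
n₁ = n₂ / tan θ_B = 1.000 / tan 27.14° = 1.951.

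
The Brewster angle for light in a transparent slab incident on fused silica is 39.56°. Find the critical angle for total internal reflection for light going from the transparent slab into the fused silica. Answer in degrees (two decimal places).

θ_c ≈ 55.70°

tan θ_B = n₂/n₁ = tan 39.56° = 0.8261.
Total internal reflection: sin θ_c = n₂/n₁ = 0.8261.
θ_c = arcsin(0.8261) = 55.70°.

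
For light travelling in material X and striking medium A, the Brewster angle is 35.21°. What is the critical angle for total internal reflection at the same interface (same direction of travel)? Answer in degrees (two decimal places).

θ_c ≈ 44.88°

From Brewster, n₂/n₁ = tan θ_B = tan 35.21° = 0.7057.
Then sin θ_c = n₂/n₁ = 0.7057, so θ_c = arcsin 0.7057 = 44.88°.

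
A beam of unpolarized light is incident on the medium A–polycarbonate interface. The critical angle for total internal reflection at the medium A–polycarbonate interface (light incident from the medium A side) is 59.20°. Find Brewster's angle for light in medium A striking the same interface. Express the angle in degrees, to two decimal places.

θ_B ≈ 40.66°

At the critical angle sin θ_c = n₂/n₁, giving n₂/n₁ = sin 59.20° = 0.8590.
Then tan θ_B = n₂/n₁ = 0.8590, so θ_B = arctan 0.8590 = 40.66°.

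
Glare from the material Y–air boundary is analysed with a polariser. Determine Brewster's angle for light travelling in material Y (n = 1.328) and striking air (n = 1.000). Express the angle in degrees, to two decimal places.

At Brewster's angle the reflected and refracted rays are perpendicular, which with Snell's law gives tan θ_B = n₂/n₁.
Brewster's condition: tan θ_B = n₂/n₁ = 1.000/1.328 = 0.7530.
θ_B = arctan(0.7530) = 36.98°.

θ_B ≈ 36.98°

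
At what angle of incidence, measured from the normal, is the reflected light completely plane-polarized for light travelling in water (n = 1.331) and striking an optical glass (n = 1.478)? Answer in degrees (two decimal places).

Brewster's condition: tan θ_B = n₂/n₁ = 1.478/1.331 = 1.1104. Taking the arctangent, θ_B = 48.00°.

θ_B ≈ 48.00°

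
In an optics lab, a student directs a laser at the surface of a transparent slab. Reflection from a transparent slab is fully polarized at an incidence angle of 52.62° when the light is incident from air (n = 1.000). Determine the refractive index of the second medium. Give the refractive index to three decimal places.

Full polarization of the reflected beam means tan θ_B = n₂/n₁, where n₁ is the incident medium (air).
n₂ = n₁ tan θ_B = 1.000 × tan 52.62° = 1.309.

n ≈ 1.309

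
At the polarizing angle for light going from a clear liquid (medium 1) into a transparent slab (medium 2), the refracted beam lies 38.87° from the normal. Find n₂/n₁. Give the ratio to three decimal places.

n₂/n₁ ≈ 1.241

At Brewster incidence θ_B = 90° − θ_t = 90° − 38.87° = 51.13°.
Then n₂/n₁ = tan θ_B = tan 51.13° = 1.241.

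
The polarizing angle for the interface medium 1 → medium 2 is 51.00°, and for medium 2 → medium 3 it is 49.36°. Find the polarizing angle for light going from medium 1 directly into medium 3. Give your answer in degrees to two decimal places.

Each Brewster angle gives a ratio: n₂/n₁ = tan 51.00° = 1.2349, n₃/n₂ = tan 49.36° = 1.1651.
Multiplying, n₃/n₁ = 1.2349 × 1.1651 = 1.4387, and θ_B(1→3) = arctan 1.4387 = 55.20°.

θ_B ≈ 55.20°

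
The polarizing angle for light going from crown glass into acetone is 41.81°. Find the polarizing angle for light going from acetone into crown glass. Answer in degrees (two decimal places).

tan θ_B' = n₁/n₂ = 1/tan θ_B, so θ_B' = 90° − θ_B.
θ_B' = 90° − 41.81° = 48.19°.

θ_B' ≈ 48.19°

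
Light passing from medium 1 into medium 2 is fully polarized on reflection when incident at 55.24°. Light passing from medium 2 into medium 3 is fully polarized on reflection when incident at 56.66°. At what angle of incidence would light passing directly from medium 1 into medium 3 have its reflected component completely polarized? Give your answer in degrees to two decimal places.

tan θ_B(1→2) = n₂/n₁ = tan 55.24° = 1.4410.
tan θ_B(2→3) = n₃/n₂ = tan 56.66° = 1.5200.
n₃/n₁ = 2.1903. Then tan θ_B(1→3) = n₃/n₁, so θ_B(1→3) = arctan(2.1903) = 65.46°.

θ_B ≈ 65.46°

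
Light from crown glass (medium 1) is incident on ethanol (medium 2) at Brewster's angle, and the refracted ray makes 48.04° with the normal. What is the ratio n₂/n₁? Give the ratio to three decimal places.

At Brewster incidence θ_B = 90° − θ_t = 90° − 48.04° = 41.96°.
tan θ_B = n₂/n₁, so n₂/n₁ = tan 41.96° = 0.899.

n₂/n₁ ≈ 0.899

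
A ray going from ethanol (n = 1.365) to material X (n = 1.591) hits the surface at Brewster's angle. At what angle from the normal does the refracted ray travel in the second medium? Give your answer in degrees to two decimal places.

θ_t ≈ 40.63°

tan θ_B = n₂/n₁ = 1.591/1.365 = 1.1656, so θ_B = 49.37°.
Since θ_B + θ_t = 90° at Brewster incidence, θ_t = 90° − 49.37° = 40.63°.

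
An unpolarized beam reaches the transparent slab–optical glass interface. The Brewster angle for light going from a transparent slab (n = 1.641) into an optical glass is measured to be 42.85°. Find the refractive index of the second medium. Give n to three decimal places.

Full polarization of the reflected beam means tan θ_B = n₂/n₁, where n₁ is the incident medium (a transparent slab).
n₂ = n₁ tan θ_B = 1.641 × tan 42.85° = 1.522.

n ≈ 1.522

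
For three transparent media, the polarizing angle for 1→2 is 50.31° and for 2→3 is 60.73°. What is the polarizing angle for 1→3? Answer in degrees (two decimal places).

θ_B ≈ 65.05°

Each Brewster angle gives a ratio: n₂/n₁ = tan 50.31° = 1.2049, n₃/n₂ = tan 60.73° = 1.7842.
n₃/n₁ = 2.1498. Then tan θ_B(1→3) = n₃/n₁, so θ_B(1→3) = arctan(2.1498) = 65.05°.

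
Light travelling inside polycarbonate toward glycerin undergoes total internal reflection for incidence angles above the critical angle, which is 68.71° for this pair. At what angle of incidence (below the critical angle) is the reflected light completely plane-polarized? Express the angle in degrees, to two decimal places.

n₂/n₁ = sin θ_c = sin 68.71° = 0.9318.
tan θ_B equals the same ratio, so θ_B = arctan(0.9318) = 42.98°.

θ_B ≈ 42.98°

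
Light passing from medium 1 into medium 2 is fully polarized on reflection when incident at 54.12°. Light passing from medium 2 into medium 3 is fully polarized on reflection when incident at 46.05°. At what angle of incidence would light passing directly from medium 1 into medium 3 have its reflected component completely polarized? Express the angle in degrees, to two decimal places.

θ_B ≈ 55.11°

Each Brewster angle gives a ratio: n₂/n₁ = tan 54.12° = 1.3825, n₃/n₂ = tan 46.05° = 1.0373.
So n₃/n₁ = (n₂/n₁)(n₃/n₂) = 1.3825 × 1.0373 = 1.4341.
θ_B(1→3) = arctan(1.4341) = 55.11°.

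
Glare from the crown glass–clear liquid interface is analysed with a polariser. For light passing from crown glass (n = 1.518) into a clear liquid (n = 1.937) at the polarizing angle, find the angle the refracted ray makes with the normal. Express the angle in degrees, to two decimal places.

θ_t ≈ 38.09°

First find Brewster's angle: tan θ_B = 1.937/1.518 = 1.2760, giving θ_B = 51.91°.
The refracted ray is perpendicular to the reflected ray, so θ_t = 90° − θ_B = 38.09°.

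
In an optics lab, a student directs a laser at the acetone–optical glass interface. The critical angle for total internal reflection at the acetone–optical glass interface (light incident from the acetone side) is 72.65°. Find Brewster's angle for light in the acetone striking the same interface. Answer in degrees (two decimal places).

At the critical angle sin θ_c = n₂/n₁, giving n₂/n₁ = sin 72.65° = 0.9545.
Then tan θ_B = n₂/n₁ = 0.9545, so θ_B = arctan 0.9545 = 43.67°.

θ_B ≈ 43.67°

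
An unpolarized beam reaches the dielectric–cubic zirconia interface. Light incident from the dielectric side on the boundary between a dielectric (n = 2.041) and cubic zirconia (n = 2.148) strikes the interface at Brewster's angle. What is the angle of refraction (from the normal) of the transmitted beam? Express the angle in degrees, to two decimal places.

θ_B = arctan(n₂/n₁) = arctan(2.148/2.041) = 46.46°.
The refracted ray is perpendicular to the reflected ray, so θ_t = 90° − θ_B = 43.54°.

θ_t ≈ 43.54°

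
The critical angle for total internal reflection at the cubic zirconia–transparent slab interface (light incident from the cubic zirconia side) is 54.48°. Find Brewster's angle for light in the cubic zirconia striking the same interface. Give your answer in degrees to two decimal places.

n₂/n₁ = sin θ_c = sin 54.48° = 0.8139.
tan θ_B equals the same ratio, so θ_B = arctan(0.8139) = 39.14°.

θ_B ≈ 39.14°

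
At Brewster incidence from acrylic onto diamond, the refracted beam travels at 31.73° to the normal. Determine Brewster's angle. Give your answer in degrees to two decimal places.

θ_B ≈ 58.27°

Since the reflected and refracted rays are at right angles at the polarizing angle, θ_B + θ_t = 90°.
So θ_B = 90° − θ_t = 90° − 31.73° = 58.27°.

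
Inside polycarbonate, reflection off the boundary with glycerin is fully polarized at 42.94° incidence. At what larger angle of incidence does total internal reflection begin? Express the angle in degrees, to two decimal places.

n₂/n₁ = tan 42.94° = 0.9306; the critical angle satisfies sin θ_c = n₂/n₁.
θ_c = arcsin(0.9306) = 68.52°.

θ_c ≈ 68.52°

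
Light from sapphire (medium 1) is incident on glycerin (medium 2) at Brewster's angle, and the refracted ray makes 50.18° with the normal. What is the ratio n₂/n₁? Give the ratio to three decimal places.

At Brewster incidence θ_B = 90° − θ_t = 90° − 50.18° = 39.82°.
tan θ_B = n₂/n₁, so n₂/n₁ = tan 39.82° = 0.834.

n₂/n₁ ≈ 0.834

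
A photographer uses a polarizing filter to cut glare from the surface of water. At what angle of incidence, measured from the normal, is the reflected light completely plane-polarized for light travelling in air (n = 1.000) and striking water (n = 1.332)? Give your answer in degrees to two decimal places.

θ_B ≈ 53.10°

The reflected p-component vanishes when tan θ_B = n₂/n₁.
Here n₂/n₁ = 1.332/1.000 = 1.3320, and Brewster's law gives tan θ_B = n₂/n₁. Taking the arctangent, θ_B = 53.10°.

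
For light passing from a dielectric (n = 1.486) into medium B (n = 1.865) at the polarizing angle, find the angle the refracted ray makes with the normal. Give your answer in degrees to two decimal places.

θ_t ≈ 38.55°

First find Brewster's angle: tan θ_B = 1.865/1.486 = 1.2550, giving θ_B = 51.45°.
The refracted ray is perpendicular to the reflected ray, so θ_t = 90° − θ_B = 38.55°.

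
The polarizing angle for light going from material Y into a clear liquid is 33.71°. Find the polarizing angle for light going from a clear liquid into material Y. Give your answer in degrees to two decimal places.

tan θ_B' = n₁/n₂ = 1/tan θ_B, so θ_B' = 90° − θ_B.
θ_B' = 90° − 33.71° = 56.29°.

θ_B' ≈ 56.29°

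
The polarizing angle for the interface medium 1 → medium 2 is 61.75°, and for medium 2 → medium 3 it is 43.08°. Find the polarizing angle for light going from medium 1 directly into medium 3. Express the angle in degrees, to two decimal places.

Each Brewster angle gives a ratio: n₂/n₁ = tan 61.75° = 1.8611, n₃/n₂ = tan 43.08° = 0.9351.
n₃/n₁ = 1.7404. Then tan θ_B(1→3) = n₃/n₁, so θ_B(1→3) = arctan(1.7404) = 60.12°.

θ_B ≈ 60.12°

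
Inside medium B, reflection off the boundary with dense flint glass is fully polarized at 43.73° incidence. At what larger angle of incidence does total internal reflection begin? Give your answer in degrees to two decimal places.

θ_c ≈ 73.06°

tan θ_B = n₂/n₁ = tan 43.73° = 0.9566.
Total internal reflection: sin θ_c = n₂/n₁ = 0.9566.
θ_c = arcsin(0.9566) = 73.06°.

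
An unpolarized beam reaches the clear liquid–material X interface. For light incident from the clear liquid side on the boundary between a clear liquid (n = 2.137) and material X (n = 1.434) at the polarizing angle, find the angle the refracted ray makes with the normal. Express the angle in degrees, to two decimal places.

tan θ_B = n₂/n₁ = 1.434/2.137 = 0.6710, so θ_B = 33.86°.
Since θ_B + θ_t = 90° at Brewster incidence, θ_t = 90° − 33.86° = 56.14°.

θ_t ≈ 56.14°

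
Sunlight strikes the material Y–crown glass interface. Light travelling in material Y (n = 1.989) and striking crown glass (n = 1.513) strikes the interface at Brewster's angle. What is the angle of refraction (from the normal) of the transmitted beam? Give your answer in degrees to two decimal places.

θ_t ≈ 52.74°

First find Brewster's angle: tan θ_B = 1.513/1.989 = 0.7607, giving θ_B = 37.26°.
Since θ_B + θ_t = 90° at Brewster incidence, θ_t = 90° − 37.26° = 52.74°.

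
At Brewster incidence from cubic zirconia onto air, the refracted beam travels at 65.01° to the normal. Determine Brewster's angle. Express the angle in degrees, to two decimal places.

θ_B ≈ 24.99°

Since the reflected and refracted rays are at right angles at the polarizing angle, θ_B + θ_t = 90°.
θ_B = 90° − 65.01° = 24.99°.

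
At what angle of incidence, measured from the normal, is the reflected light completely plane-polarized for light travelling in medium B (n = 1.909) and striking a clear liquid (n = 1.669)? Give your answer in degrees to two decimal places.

At Brewster's angle the reflected and refracted rays are perpendicular, which with Snell's law gives tan θ_B = n₂/n₁.
Brewster's condition: tan θ_B = n₂/n₁ = 1.669/1.909 = 0.8743.
θ_B = arctan(0.8743) = 41.16°.

θ_B ≈ 41.16°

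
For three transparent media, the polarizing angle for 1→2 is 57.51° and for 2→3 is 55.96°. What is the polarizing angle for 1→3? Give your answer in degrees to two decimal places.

θ_B ≈ 66.72°

tan θ_B(1→2) = n₂/n₁ = tan 57.51° = 1.5703.
tan θ_B(2→3) = n₃/n₂ = tan 55.96° = 1.4803.
Multiplying, n₃/n₁ = 1.5703 × 1.4803 = 2.3245, and θ_B(1→3) = arctan 2.3245 = 66.72°.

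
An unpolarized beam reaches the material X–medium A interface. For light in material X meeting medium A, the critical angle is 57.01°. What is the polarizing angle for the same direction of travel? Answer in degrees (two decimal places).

θ_B ≈ 39.99°

At the critical angle sin θ_c = n₂/n₁, giving n₂/n₁ = sin 57.01° = 0.8388.
Then tan θ_B = n₂/n₁ = 0.8388, so θ_B = arctan 0.8388 = 39.99°.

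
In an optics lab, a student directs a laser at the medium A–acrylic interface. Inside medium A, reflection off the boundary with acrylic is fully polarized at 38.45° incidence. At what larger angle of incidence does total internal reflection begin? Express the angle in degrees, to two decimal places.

From Brewster, n₂/n₁ = tan θ_B = tan 38.45° = 0.7940.
Then sin θ_c = n₂/n₁ = 0.7940, so θ_c = arcsin 0.7940 = 52.56°.

θ_c ≈ 52.56°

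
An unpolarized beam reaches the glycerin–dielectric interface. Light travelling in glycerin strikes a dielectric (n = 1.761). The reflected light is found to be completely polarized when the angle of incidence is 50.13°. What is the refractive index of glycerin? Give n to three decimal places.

n ≈ 1.471

At Brewster's angle, tan θ_B = n₂/n₁ with n₁ on the incident side (glycerin) and n₂ on the transmitted side (a dielectric).
n₁ = n₂ / tan θ_B = 1.761 / tan 50.13° = 1.471.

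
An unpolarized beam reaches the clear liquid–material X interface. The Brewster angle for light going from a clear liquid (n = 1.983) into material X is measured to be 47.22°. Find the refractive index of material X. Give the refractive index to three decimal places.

Full polarization of the reflected beam means tan θ_B = n₂/n₁, where n₁ is the incident medium (a clear liquid).
n₂ = n₁ tan θ_B = 1.983 × tan 47.22° = 2.143.

n ≈ 2.143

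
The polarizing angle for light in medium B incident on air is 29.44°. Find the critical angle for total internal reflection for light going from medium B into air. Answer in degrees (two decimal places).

θ_c ≈ 34.36°

tan θ_B = n₂/n₁ = tan 29.44° = 0.5644.
Total internal reflection: sin θ_c = n₂/n₁ = 0.5644.
θ_c = arcsin(0.5644) = 34.36°.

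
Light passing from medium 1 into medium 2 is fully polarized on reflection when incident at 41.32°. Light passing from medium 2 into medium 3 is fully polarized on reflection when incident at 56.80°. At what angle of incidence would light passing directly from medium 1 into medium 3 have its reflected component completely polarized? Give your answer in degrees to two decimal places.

θ_B ≈ 53.34°

Each Brewster angle gives a ratio: n₂/n₁ = tan 41.32° = 0.8791, n₃/n₂ = tan 56.80° = 1.5282.
Multiplying, n₃/n₁ = 0.8791 × 1.5282 = 1.3435, and θ_B(1→3) = arctan 1.3435 = 53.34°.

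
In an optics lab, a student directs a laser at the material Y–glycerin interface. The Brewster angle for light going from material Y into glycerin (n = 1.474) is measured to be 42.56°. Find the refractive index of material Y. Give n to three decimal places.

Full polarization of the reflected beam means tan θ_B = n₂/n₁, where n₁ is the incident medium (material Y).
n₁ = n₂ / tan θ_B = 1.474 / tan 42.56° = 1.605.

n ≈ 1.605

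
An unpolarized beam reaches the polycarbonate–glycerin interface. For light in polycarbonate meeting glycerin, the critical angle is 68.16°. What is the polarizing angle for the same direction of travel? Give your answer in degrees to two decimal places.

θ_B ≈ 42.87°

n₂/n₁ = sin θ_c = sin 68.16° = 0.9282.
tan θ_B equals the same ratio, so θ_B = arctan(0.9282) = 42.87°.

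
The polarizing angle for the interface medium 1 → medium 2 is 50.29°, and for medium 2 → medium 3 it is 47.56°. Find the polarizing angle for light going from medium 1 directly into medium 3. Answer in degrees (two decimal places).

Each Brewster angle gives a ratio: n₂/n₁ = tan 50.29° = 1.2041, n₃/n₂ = tan 47.56° = 1.0936.
Multiplying, n₃/n₁ = 1.2041 × 1.0936 = 1.3168, and θ_B(1→3) = arctan 1.3168 = 52.79°.

θ_B ≈ 52.79°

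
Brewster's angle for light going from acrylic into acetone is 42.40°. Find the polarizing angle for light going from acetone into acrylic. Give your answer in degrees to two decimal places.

θ_B' ≈ 47.60°

tan θ_B' = n₁/n₂ = 1/tan θ_B, so θ_B' = 90° − θ_B.
θ_B' = 90° − 42.40° = 47.60°.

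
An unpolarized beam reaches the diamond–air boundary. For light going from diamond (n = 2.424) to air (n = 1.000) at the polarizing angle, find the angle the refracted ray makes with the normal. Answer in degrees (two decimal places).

θ_t ≈ 67.58°

θ_B = arctan(n₂/n₁) = arctan(1.000/2.424) = 22.42°.
Since θ_B + θ_t = 90° at Brewster incidence, θ_t = 90° − 22.42° = 67.58°.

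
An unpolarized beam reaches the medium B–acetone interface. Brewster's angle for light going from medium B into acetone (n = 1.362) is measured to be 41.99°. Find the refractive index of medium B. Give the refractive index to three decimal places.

n ≈ 1.513

Brewster's law: tan θ_B = n₂/n₁ (light incident in medium B, refracted into acetone).
n₁ = n₂ / tan θ_B = 1.362 / tan 41.99° = 1.513.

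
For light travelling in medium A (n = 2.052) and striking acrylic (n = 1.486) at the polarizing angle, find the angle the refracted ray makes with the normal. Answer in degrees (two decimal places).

θ_t ≈ 54.09°

θ_B = arctan(n₂/n₁) = arctan(1.486/2.052) = 35.91°.
At Brewster's angle the reflected and refracted rays are perpendicular, so θ_t = 90° − θ_B = 90° − 35.91° = 54.09°.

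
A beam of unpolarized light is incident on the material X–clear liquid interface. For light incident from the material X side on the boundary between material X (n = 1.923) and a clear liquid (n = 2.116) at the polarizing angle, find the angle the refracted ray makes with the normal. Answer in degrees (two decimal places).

θ_t ≈ 42.26°

First find Brewster's angle: tan θ_B = 2.116/1.923 = 1.1004, giving θ_B = 47.74°.
At Brewster's angle the reflected and refracted rays are perpendicular, so θ_t = 90° − θ_B = 90° − 47.74° = 42.26°.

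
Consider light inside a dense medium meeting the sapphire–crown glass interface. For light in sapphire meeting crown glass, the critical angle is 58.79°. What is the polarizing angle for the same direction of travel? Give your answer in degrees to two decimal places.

θ_B ≈ 40.54°

n₂/n₁ = sin θ_c = sin 58.79° = 0.8553.
tan θ_B equals the same ratio, so θ_B = arctan(0.8553) = 40.54°.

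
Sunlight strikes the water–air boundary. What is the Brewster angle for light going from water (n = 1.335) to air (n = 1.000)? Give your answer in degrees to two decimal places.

θ_B ≈ 36.84°

Here n₂/n₁ = 1.000/1.335 = 0.7491, and Brewster's law gives tan θ_B = n₂/n₁.
So θ_B = arctan 0.7491 = 36.84°.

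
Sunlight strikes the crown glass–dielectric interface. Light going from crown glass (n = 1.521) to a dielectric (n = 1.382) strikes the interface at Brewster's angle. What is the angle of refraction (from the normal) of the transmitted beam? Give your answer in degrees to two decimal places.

θ_t ≈ 47.74°

First find Brewster's angle: tan θ_B = 1.382/1.521 = 0.9086, giving θ_B = 42.26°.
The refracted ray is perpendicular to the reflected ray, so θ_t = 90° − θ_B = 47.74°.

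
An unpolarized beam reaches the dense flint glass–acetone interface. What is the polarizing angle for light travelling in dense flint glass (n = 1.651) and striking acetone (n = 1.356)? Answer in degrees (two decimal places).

θ_B ≈ 39.40°

At Brewster's angle the reflected and refracted rays are perpendicular, which with Snell's law gives tan θ_B = n₂/n₁.
Here n₂/n₁ = 1.356/1.651 = 0.8213, and Brewster's law gives tan θ_B = n₂/n₁.
So θ_B = arctan 0.8213 = 39.40°.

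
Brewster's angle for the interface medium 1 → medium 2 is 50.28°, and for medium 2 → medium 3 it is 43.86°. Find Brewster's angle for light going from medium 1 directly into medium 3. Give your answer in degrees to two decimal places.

tan θ_B(1→2) = n₂/n₁ = tan 50.28° = 1.2037.
tan θ_B(2→3) = n₃/n₂ = tan 43.86° = 0.9610.
So n₃/n₁ = (n₂/n₁)(n₃/n₂) = 1.2037 × 0.9610 = 1.1567.
θ_B(1→3) = arctan(1.1567) = 49.16°.

θ_B ≈ 49.16°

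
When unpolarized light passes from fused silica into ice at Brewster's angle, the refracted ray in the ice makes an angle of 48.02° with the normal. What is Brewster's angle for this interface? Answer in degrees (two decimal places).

Since the reflected and refracted rays are at right angles at the polarizing angle, θ_B + θ_t = 90°.
So θ_B = 90° − θ_t = 90° − 48.02° = 41.98°.

θ_B ≈ 41.98°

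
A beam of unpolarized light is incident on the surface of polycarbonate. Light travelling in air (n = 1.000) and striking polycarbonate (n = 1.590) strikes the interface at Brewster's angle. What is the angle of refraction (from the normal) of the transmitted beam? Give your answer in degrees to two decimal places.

θ_t ≈ 32.17°

θ_B = arctan(n₂/n₁) = arctan(1.590/1.000) = 57.83°.
Since θ_B + θ_t = 90° at Brewster incidence, θ_t = 90° − 57.83° = 32.17°.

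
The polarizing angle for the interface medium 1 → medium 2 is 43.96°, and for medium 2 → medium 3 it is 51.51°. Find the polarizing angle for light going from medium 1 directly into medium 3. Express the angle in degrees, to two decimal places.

θ_B ≈ 50.49°

n₂/n₁ = tan 43.96° = 0.9643 and n₃/n₂ = tan 51.51° = 1.2576.
So n₃/n₁ = (n₂/n₁)(n₃/n₂) = 0.9643 × 1.2576 = 1.2128.
θ_B(1→3) = arctan(1.2128) = 50.49°.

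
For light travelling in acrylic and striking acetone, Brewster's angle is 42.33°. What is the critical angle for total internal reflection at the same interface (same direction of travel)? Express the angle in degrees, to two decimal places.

n₂/n₁ = tan 42.33° = 0.9109; the critical angle satisfies sin θ_c = n₂/n₁.
θ_c = arcsin(0.9109) = 65.63°.

θ_c ≈ 65.63°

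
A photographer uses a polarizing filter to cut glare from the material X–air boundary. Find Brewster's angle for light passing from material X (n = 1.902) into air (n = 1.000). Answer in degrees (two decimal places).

θ_B ≈ 27.73°

At Brewster's angle the reflected and refracted rays are perpendicular, which with Snell's law gives tan θ_B = n₂/n₁.
Here n₂/n₁ = 1.000/1.902 = 0.5258, and Brewster's law gives tan θ_B = n₂/n₁. Taking the arctangent, θ_B = 27.73°.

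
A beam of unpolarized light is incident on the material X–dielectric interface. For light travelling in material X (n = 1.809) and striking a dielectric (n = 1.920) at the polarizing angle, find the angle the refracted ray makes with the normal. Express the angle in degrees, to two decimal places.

θ_t ≈ 43.29°

First find Brewster's angle: tan θ_B = 1.920/1.809 = 1.0614, giving θ_B = 46.71°.
The refracted ray is perpendicular to the reflected ray, so θ_t = 90° − θ_B = 43.29°.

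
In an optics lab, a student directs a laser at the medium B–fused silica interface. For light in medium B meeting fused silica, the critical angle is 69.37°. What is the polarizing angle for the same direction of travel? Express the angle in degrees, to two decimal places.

θ_B ≈ 43.10°

At the critical angle sin θ_c = n₂/n₁, giving n₂/n₁ = sin 69.37° = 0.9359.
Then tan θ_B = n₂/n₁ = 0.9359, so θ_B = arctan 0.9359 = 43.10°.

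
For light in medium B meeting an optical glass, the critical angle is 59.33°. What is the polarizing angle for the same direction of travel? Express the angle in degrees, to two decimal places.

sin θ_c = n₂/n₁, so n₂/n₁ = sin 59.33° = 0.8601.
Brewster: tan θ_B = n₂/n₁ = 0.8601.
θ_B = arctan(0.8601) = 40.70°.

θ_B ≈ 40.70°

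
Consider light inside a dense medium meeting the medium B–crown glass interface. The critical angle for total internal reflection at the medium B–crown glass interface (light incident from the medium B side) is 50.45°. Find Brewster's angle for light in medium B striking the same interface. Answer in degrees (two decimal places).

sin θ_c = n₂/n₁, so n₂/n₁ = sin 50.45° = 0.7711.
Brewster: tan θ_B = n₂/n₁ = 0.7711.
θ_B = arctan(0.7711) = 37.63°.

θ_B ≈ 37.63°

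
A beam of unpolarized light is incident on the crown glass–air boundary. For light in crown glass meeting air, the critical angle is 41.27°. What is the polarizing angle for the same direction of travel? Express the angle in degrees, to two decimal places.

n₂/n₁ = sin θ_c = sin 41.27° = 0.6596.
tan θ_B equals the same ratio, so θ_B = arctan(0.6596) = 33.41°.

θ_B ≈ 33.41°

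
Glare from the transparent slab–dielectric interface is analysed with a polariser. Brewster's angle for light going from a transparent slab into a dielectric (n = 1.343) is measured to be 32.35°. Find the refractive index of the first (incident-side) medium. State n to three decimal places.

Brewster's law: tan θ_B = n₂/n₁ (light incident in a transparent slab, refracted into a dielectric).
n₁ = n₂ / tan θ_B = 1.343 / tan 32.35° = 2.120.

n ≈ 2.120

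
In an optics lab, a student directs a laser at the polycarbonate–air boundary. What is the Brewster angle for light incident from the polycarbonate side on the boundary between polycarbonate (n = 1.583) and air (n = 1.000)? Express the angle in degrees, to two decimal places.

θ_B ≈ 32.28°

Here n₂/n₁ = 1.000/1.583 = 0.6317, and Brewster's law gives tan θ_B = n₂/n₁. Taking the arctangent, θ_B = 32.28°.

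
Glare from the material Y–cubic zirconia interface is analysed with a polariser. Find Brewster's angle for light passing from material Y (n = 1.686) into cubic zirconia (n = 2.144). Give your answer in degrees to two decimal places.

θ_B ≈ 51.82°

Brewster's condition: tan θ_B = n₂/n₁ = 2.144/1.686 = 1.2716.
θ_B = arctan(1.2716) = 51.82°.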